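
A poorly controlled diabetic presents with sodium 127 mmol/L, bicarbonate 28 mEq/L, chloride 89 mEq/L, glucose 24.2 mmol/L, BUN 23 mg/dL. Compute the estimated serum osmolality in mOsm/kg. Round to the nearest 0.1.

286.4 mOsm/kg

Calculated osmolality = 2·Na + glucose + BUN/2.8
= 2·127 + 24.2 + 23/2.8
= 254 + 24.20 + 8.21
= 286.41 mOsm/kg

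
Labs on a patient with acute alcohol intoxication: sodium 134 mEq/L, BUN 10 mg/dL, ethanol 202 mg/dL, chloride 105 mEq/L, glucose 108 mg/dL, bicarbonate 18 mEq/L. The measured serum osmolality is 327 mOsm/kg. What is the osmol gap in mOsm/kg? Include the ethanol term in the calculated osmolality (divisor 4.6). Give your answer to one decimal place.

5.5 mOsm/kg

Calculated osmolality = 2·Na + glucose/18 + BUN/2.8 + ethanol/4.6
= 2·134 + 108/18 + 10/2.8 + 202/4.6
= 268 + 6 + 3.57 + 43.91
= 321.48 mOsm/kg ≈ 321.5 mOsm/kg
Osmolar gap = measured − calculated = 327 − 321.5 = 5.5 mOsm/kg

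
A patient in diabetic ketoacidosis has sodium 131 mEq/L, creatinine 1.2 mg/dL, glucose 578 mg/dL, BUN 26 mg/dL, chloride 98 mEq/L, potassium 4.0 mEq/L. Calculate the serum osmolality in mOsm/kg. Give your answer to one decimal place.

303.4 mOsm/kg

Calculated osmolality = 2·Na + glucose/18 + BUN/2.8
= 2·131 + 578/18 + 26/2.8
= 262 + 32.11 + 9.29
= 303.4 mOsm/kg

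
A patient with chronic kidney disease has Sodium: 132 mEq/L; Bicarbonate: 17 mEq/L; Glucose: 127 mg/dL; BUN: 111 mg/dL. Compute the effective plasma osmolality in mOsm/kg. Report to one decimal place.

Effective osmolality excludes urea (freely permeant across cell membranes):
2·Na + glucose/18
= 2·132 + 127/18
= 264 + 7.06
= 271.06 mOsm/kg

271.1 mOsm/kg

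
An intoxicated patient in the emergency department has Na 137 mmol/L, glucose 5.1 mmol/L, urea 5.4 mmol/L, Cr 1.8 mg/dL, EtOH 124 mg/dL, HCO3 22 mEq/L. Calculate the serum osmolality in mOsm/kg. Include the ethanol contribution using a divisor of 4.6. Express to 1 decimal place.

311.5 mOsm/kg

Calculated osmolality = 2·Na + glucose + urea + ethanol/4.6
= 2·137 + 5.1 + 5.4 + 124/4.6
= 274 + 5.10 + 5.40 + 26.96
= 311.46 mOsm/kg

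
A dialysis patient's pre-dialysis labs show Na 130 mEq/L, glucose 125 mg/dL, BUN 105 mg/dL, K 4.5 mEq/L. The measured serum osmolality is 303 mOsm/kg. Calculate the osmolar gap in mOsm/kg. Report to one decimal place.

Calculated osmolality = 2·Na + glucose/18 + BUN/2.8
= 2·130 + 125/18 + 105/2.8
= 260 + 6.94 + 37.50
= 304.44 mOsm/kg ≈ 304.4 mOsm/kg
Osmolar gap = measured − calculated = 303 − 304.4 = -1.4 mOsm/kg

-1.4 mOsm/kg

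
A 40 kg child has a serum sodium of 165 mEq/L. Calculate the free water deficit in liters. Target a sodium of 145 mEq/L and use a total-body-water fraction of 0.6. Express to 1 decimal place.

TBW = 0.6 · 40 = 24 L
Free water deficit = TBW · (Na/145 − 1)
= 24 · (165/145 − 1)
= 24 · 0.1379
= 3.31 L

3.3 L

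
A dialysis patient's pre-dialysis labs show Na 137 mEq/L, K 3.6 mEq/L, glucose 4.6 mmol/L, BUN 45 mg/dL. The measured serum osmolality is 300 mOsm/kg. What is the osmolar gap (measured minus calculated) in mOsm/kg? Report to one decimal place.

Calculated osmolality = 2·Na + glucose + BUN/2.8
= 2·137 + 4.6 + 45/2.8
= 274 + 4.60 + 16.07
= 294.67 mOsm/kg ≈ 294.7 mOsm/kg
Osmolar gap = measured − calculated = 300 − 294.7 = 5.3 mOsm/kg

5.3 mOsm/kg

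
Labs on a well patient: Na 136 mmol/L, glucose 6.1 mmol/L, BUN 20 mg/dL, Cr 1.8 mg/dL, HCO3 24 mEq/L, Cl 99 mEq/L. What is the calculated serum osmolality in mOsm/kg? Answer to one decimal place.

Calculated osmolality = 2·Na + glucose + BUN/2.8
= 2·136 + 6.1 + 20/2.8
= 272 + 6.10 + 7.14
= 285.24 mOsm/kg

285.2 mOsm/kg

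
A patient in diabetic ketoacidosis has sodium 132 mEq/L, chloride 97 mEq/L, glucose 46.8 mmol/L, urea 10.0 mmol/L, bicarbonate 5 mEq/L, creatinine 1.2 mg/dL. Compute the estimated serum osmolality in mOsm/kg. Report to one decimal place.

320.8 mOsm/kg

Calculated osmolality = 2·Na + glucose + urea
= 2·132 + 46.8 + 10
= 264 + 46.80 + 10
= 320.8 mOsm/kg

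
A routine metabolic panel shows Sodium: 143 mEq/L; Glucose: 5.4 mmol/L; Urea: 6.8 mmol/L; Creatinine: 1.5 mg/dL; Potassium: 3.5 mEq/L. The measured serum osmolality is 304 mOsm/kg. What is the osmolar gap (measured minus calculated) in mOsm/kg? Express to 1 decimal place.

Calculated osmolality = 2·Na + glucose + urea
= 2·143 + 5.4 + 6.8
= 286 + 5.40 + 6.80
= 298.2 mOsm/kg ≈ 298.2 mOsm/kg
Osmolar gap = measured − calculated = 304 − 298.2 = 5.8 mOsm/kg

5.8 mOsm/kg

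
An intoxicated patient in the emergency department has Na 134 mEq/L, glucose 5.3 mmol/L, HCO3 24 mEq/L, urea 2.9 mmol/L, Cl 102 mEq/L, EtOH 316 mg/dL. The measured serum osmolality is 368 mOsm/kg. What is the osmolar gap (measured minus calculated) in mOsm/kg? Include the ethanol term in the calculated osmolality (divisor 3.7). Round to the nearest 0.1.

6.4 mOsm/kg

Calculated osmolality = 2·Na + glucose + urea + ethanol/3.7
= 2·134 + 5.3 + 2.9 + 316/3.7
= 268 + 5.30 + 2.90 + 85.41
= 361.61 mOsm/kg ≈ 361.6 mOsm/kg
Osmolar gap = measured − calculated = 368 − 361.6 = 6.4 mOsm/kg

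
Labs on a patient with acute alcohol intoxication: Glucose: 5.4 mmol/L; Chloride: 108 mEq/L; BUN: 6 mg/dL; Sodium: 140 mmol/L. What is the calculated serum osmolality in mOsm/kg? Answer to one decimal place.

287.5 mOsm/kg

Calculated osmolality = 2·Na + glucose + BUN/2.8
= 2·140 + 5.4 + 6/2.8
= 280 + 5.40 + 2.14
= 287.54 mOsm/kg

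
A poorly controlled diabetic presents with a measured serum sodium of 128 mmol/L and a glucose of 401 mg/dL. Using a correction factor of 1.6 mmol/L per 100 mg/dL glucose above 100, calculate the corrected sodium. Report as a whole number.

Corrected Na = measured Na + 1.6 · (glucose − 100)/100
= 128 + 1.6 · (401 − 100)/100
= 128 + 4.8
= 132.8 mmol/L

133 mmol/L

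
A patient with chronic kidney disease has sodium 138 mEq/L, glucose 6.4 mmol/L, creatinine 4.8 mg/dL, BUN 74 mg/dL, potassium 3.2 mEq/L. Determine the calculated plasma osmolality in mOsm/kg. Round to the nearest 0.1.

Calculated osmolality = 2·Na + glucose + BUN/2.8
= 2·138 + 6.4 + 74/2.8
= 276 + 6.40 + 26.43
= 308.83 mOsm/kg

308.8 mOsm/kg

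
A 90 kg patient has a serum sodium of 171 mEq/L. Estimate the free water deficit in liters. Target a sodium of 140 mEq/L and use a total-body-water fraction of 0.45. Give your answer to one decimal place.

9.0 L

TBW = 0.45 · 90 = 40.5 L
Free water deficit = TBW · (Na/140 − 1)
= 40.5 · (171/140 − 1)
= 40.5 · 0.2214
= 8.97 L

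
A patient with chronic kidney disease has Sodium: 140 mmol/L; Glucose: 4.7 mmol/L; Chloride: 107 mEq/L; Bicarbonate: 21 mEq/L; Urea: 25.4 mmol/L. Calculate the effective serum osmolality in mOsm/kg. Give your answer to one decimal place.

Effective osmolality excludes urea (freely permeant across cell membranes):
2·Na + glucose
= 2·140 + 4.7
= 280 + 4.7
= 284.7 mOsm/kg

284.7 mOsm/kg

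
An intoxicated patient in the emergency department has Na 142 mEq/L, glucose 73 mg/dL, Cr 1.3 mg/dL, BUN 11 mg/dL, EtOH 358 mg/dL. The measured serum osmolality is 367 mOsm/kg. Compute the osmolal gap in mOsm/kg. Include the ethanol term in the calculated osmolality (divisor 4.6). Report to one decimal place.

-2.8 mOsm/kg

Calculated osmolality = 2·Na + glucose/18 + BUN/2.8 + ethanol/4.6
= 2·142 + 73/18 + 11/2.8 + 358/4.6
= 284 + 4.06 + 3.93 + 77.83
= 369.82 mOsm/kg ≈ 369.8 mOsm/kg
Osmolar gap = measured − calculated = 367 − 369.8 = -2.8 mOsm/kg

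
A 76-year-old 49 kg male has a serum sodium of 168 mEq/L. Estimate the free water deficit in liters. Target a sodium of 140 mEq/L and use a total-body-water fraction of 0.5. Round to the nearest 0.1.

4.9 L

TBW = 0.5 · 49 = 24.5 L
Free water deficit = TBW · (Na/140 − 1)
= 24.5 · (168/140 − 1)
= 24.5 · 0.2
= 4.9 L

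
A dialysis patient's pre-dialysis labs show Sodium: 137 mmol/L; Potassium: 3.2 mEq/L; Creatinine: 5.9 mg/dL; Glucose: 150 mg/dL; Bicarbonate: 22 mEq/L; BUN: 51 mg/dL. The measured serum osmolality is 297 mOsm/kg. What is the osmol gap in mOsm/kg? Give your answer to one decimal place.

-3.5 mOsm/kg

Calculated osmolality = 2·Na + glucose/18 + BUN/2.8
= 2·137 + 150/18 + 51/2.8
= 274 + 8.33 + 18.21
= 300.54 mOsm/kg ≈ 300.5 mOsm/kg
Osmolar gap = measured − calculated = 297 − 300.5 = -3.5 mOsm/kg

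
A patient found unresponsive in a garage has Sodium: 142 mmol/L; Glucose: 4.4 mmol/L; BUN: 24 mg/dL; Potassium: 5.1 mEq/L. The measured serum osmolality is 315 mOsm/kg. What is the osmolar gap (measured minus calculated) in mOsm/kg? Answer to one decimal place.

18.0 mOsm/kg

Calculated osmolality = 2·Na + glucose + BUN/2.8
= 2·142 + 4.4 + 24/2.8
= 284 + 4.40 + 8.57
= 296.97 mOsm/kg ≈ 297.0 mOsm/kg
Osmolar gap = measured − calculated = 315 − 297.0 = 18.0 mOsm/kg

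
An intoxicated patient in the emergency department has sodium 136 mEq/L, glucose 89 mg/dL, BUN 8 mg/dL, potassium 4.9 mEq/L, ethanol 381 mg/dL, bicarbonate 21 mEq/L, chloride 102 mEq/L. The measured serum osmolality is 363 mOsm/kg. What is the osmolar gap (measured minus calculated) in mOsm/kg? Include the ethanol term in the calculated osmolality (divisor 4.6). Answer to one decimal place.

0.4 mOsm/kg

Calculated osmolality = 2·Na + glucose/18 + BUN/2.8 + ethanol/4.6
= 2·136 + 89/18 + 8/2.8 + 381/4.6
= 272 + 4.94 + 2.86 + 82.83
= 362.63 mOsm/kg ≈ 362.6 mOsm/kg
Osmolar gap = measured − calculated = 363 − 362.6 = 0.4 mOsm/kg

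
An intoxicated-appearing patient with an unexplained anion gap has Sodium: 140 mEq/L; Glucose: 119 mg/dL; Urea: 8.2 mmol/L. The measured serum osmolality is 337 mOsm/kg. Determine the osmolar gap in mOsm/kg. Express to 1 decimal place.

42.2 mOsm/kg

Calculated osmolality = 2·Na + glucose/18 + urea
= 2·140 + 119/18 + 8.2
= 280 + 6.61 + 8.20
= 294.81 mOsm/kg ≈ 294.8 mOsm/kg
Osmolar gap = measured − calculated = 337 − 294.8 = 42.2 mOsm/kg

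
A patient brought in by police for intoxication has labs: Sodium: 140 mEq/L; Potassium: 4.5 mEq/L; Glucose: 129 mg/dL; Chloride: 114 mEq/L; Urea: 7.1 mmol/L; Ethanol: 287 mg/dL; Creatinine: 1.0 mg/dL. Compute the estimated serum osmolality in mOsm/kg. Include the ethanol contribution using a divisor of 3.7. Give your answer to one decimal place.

371.8 mOsm/kg

Calculated osmolality = 2·Na + glucose/18 + urea + ethanol/3.7
= 2·140 + 129/18 + 7.1 + 287/3.7
= 280 + 7.17 + 7.10 + 77.57
= 371.84 mOsm/kg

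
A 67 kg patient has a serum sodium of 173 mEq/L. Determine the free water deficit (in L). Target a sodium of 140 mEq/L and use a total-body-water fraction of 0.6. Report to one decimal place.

TBW = 0.6 · 67 = 40.2 L
Free water deficit = TBW · (Na/140 − 1)
= 40.2 · (173/140 − 1)
= 40.2 · 0.2357
= 9.48 L

9.5 L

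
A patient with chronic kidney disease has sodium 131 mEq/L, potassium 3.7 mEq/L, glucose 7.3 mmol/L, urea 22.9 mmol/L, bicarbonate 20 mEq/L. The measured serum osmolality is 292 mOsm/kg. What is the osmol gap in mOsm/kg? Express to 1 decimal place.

Calculated osmolality = 2·Na + glucose + urea
= 2·131 + 7.3 + 22.9
= 262 + 7.30 + 22.90
= 292.2 mOsm/kg ≈ 292.2 mOsm/kg
Osmolar gap = measured − calculated = 292 − 292.2 = -0.2 mOsm/kg

-0.2 mOsm/kg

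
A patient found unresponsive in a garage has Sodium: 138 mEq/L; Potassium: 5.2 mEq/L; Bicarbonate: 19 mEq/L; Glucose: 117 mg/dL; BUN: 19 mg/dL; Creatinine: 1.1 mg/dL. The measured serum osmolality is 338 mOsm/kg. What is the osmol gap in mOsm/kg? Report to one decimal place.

Calculated osmolality = 2·Na + glucose/18 + BUN/2.8
= 2·138 + 117/18 + 19/2.8
= 276 + 6.50 + 6.79
= 289.29 mOsm/kg ≈ 289.3 mOsm/kg
Osmolar gap = measured − calculated = 338 − 289.3 = 48.7 mOsm/kg

48.7 mOsm/kg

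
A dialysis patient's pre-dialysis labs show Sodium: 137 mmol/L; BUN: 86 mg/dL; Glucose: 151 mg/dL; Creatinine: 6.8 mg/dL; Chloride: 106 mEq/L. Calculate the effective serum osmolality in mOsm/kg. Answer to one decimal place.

Effective osmolality excludes urea (freely permeant across cell membranes):
2·Na + glucose/18
= 2·137 + 151/18
= 274 + 8.39
= 282.39 mOsm/kg

282.4 mOsm/kg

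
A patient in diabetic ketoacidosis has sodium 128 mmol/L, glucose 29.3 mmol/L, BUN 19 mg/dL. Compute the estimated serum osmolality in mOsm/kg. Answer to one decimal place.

Calculated osmolality = 2·Na + glucose + BUN/2.8
= 2·128 + 29.3 + 19/2.8
= 256 + 29.30 + 6.79
= 292.09 mOsm/kg

292.1 mOsm/kg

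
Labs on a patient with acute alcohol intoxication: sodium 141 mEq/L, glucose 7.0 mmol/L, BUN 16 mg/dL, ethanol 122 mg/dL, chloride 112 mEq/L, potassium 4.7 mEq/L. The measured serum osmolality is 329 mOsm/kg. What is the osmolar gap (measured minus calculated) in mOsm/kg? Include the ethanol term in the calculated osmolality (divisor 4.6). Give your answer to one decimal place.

Calculated osmolality = 2·Na + glucose + BUN/2.8 + ethanol/4.6
= 2·141 + 7 + 16/2.8 + 122/4.6
= 282 + 7 + 5.71 + 26.52
= 321.23 mOsm/kg ≈ 321.2 mOsm/kg
Osmolar gap = measured − calculated = 329 − 321.2 = 7.8 mOsm/kg

7.8 mOsm/kg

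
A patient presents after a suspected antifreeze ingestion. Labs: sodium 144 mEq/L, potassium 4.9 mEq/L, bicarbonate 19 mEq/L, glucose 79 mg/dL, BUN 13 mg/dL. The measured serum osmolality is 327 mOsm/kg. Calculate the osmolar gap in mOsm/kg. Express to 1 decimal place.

Calculated osmolality = 2·Na + glucose/18 + BUN/2.8
= 2·144 + 79/18 + 13/2.8
= 288 + 4.39 + 4.64
= 297.03 mOsm/kg ≈ 297.0 mOsm/kg
Osmolar gap = measured − calculated = 327 − 297.0 = 30.0 mOsm/kg

30.0 mOsm/kg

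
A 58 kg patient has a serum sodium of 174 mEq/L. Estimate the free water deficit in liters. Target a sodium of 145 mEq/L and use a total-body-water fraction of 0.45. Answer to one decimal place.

TBW = 0.45 · 58 = 26.1 L
Free water deficit = TBW · (Na/145 − 1)
= 26.1 · (174/145 − 1)
= 26.1 · 0.2
= 5.22 L

5.2 L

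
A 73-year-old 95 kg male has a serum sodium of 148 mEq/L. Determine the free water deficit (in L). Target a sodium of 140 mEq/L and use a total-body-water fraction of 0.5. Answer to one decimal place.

TBW = 0.5 · 95 = 47.5 L
Free water deficit = TBW · (Na/140 − 1)
= 47.5 · (148/140 − 1)
= 47.5 · 0.0571
= 2.71 L

2.7 L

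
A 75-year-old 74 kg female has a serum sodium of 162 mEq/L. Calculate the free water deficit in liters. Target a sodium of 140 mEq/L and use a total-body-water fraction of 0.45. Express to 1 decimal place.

5.2 L

TBW = 0.45 · 74 = 33.3 L
Free water deficit = TBW · (Na/140 − 1)
= 33.3 · (162/140 − 1)
= 33.3 · 0.1571
= 5.23 L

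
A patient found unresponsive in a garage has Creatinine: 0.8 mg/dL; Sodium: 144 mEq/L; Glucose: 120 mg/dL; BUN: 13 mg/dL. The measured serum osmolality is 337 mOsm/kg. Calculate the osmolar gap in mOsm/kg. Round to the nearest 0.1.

Calculated osmolality = 2·Na + glucose/18 + BUN/2.8
= 2·144 + 120/18 + 13/2.8
= 288 + 6.67 + 4.64
= 299.31 mOsm/kg ≈ 299.3 mOsm/kg
Osmolar gap = measured − calculated = 337 − 299.3 = 37.7 mOsm/kg

37.7 mOsm/kg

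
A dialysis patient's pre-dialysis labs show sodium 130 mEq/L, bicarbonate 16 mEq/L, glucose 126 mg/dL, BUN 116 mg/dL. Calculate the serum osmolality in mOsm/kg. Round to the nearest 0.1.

Calculated osmolality = 2·Na + glucose/18 + BUN/2.8
= 2·130 + 126/18 + 116/2.8
= 260 + 7 + 41.43
= 308.43 mOsm/kg

308.4 mOsm/kg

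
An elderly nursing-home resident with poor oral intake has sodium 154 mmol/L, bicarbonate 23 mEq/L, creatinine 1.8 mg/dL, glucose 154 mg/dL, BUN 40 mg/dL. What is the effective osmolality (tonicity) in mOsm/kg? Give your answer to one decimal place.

316.6 mOsm/kg

Effective osmolality excludes urea (freely permeant across cell membranes):
2·Na + glucose/18
= 2·154 + 154/18
= 308 + 8.56
= 316.56 mOsm/kg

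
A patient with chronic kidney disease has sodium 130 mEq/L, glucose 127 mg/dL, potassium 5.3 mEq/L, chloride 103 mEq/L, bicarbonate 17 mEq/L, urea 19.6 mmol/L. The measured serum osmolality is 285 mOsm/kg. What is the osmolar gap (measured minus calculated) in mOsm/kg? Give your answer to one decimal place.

Calculated osmolality = 2·Na + glucose/18 + urea
= 2·130 + 127/18 + 19.6
= 260 + 7.06 + 19.60
= 286.66 mOsm/kg ≈ 286.7 mOsm/kg
Osmolar gap = measured − calculated = 285 − 286.7 = -1.7 mOsm/kg

-1.7 mOsm/kg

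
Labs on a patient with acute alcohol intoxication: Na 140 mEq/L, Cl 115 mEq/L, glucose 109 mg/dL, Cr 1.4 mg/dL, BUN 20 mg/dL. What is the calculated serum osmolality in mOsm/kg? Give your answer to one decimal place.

Calculated osmolality = 2·Na + glucose/18 + BUN/2.8
= 2·140 + 109/18 + 20/2.8
= 280 + 6.06 + 7.14
= 293.2 mOsm/kg

293.2 mOsm/kg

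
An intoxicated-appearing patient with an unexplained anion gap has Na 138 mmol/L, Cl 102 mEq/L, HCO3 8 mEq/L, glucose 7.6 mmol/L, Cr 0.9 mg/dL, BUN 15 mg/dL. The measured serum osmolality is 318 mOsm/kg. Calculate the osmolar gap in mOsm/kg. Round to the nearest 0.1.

Calculated osmolality = 2·Na + glucose + BUN/2.8
= 2·138 + 7.6 + 15/2.8
= 276 + 7.60 + 5.36
= 288.96 mOsm/kg ≈ 289.0 mOsm/kg
Osmolar gap = measured − calculated = 318 − 289.0 = 29.0 mOsm/kg

29.0 mOsm/kg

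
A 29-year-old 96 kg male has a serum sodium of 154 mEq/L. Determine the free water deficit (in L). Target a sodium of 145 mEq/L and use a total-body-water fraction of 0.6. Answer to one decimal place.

TBW = 0.6 · 96 = 57.6 L
Free water deficit = TBW · (Na/145 − 1)
= 57.6 · (154/145 − 1)
= 57.6 · 0.0621
= 3.58 L

3.6 L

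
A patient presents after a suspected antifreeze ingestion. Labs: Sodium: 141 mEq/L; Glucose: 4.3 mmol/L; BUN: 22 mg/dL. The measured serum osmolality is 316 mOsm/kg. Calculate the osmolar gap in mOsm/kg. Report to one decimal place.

Calculated osmolality = 2·Na + glucose + BUN/2.8
= 2·141 + 4.3 + 22/2.8
= 282 + 4.30 + 7.86
= 294.16 mOsm/kg ≈ 294.2 mOsm/kg
Osmolar gap = measured − calculated = 316 − 294.2 = 21.8 mOsm/kg

21.8 mOsm/kg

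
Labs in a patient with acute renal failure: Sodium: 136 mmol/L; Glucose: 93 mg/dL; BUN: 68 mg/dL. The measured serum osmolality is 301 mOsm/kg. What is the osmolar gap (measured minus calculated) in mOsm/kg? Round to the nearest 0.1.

Calculated osmolality = 2·Na + glucose/18 + BUN/2.8
= 2·136 + 93/18 + 68/2.8
= 272 + 5.17 + 24.29
= 301.46 mOsm/kg ≈ 301.5 mOsm/kg
Osmolar gap = measured − calculated = 301 − 301.5 = -0.5 mOsm/kg

-0.5 mOsm/kg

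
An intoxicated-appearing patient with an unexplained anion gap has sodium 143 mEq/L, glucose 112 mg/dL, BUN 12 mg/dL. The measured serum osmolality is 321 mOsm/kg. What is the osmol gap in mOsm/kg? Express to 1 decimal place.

24.5 mOsm/kg

Calculated osmolality = 2·Na + glucose/18 + BUN/2.8
= 2·143 + 112/18 + 12/2.8
= 286 + 6.22 + 4.29
= 296.51 mOsm/kg ≈ 296.5 mOsm/kg
Osmolar gap = measured − calculated = 321 − 296.5 = 24.5 mOsm/kg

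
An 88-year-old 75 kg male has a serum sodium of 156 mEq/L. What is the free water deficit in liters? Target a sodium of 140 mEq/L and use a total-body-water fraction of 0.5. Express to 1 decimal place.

TBW = 0.5 · 75 = 37.5 L
Free water deficit = TBW · (Na/140 − 1)
= 37.5 · (156/140 − 1)
= 37.5 · 0.1143
= 4.29 L

4.3 L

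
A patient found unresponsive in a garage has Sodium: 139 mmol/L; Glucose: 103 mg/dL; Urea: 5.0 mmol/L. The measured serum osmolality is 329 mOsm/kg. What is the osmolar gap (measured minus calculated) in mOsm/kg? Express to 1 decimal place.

40.3 mOsm/kg

Calculated osmolality = 2·Na + glucose/18 + urea
= 2·139 + 103/18 + 5
= 278 + 5.72 + 5
= 288.72 mOsm/kg ≈ 288.7 mOsm/kg
Osmolar gap = measured − calculated = 329 − 288.7 = 40.3 mOsm/kg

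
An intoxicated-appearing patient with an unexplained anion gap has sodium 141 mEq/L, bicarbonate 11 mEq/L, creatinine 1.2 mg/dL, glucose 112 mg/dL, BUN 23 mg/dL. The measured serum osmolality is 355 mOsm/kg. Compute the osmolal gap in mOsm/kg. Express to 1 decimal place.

58.6 mOsm/kg

Calculated osmolality = 2·Na + glucose/18 + BUN/2.8
= 2·141 + 112/18 + 23/2.8
= 282 + 6.22 + 8.21
= 296.43 mOsm/kg ≈ 296.4 mOsm/kg
Osmolar gap = measured − calculated = 355 − 296.4 = 58.6 mOsm/kg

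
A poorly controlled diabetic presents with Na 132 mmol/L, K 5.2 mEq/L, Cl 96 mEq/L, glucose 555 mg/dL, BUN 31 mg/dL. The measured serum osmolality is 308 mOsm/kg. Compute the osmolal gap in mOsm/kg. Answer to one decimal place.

2.1 mOsm/kg

Calculated osmolality = 2·Na + glucose/18 + BUN/2.8
= 2·132 + 555/18 + 31/2.8
= 264 + 30.83 + 11.07
= 305.9 mOsm/kg ≈ 305.9 mOsm/kg
Osmolar gap = measured − calculated = 308 − 305.9 = 2.1 mOsm/kg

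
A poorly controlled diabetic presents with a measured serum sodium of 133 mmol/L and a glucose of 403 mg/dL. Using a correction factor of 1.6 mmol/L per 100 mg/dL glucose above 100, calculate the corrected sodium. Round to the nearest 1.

138 mmol/L

Corrected Na = measured Na + 1.6 · (glucose − 100)/100
= 133 + 1.6 · (403 − 100)/100
= 133 + 4.8
= 137.8 mmol/L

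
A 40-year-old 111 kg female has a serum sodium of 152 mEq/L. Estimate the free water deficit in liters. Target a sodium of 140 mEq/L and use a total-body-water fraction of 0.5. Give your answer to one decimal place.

4.8 L

TBW = 0.5 · 111 = 55.5 L
Free water deficit = TBW · (Na/140 − 1)
= 55.5 · (152/140 − 1)
= 55.5 · 0.0857
= 4.76 L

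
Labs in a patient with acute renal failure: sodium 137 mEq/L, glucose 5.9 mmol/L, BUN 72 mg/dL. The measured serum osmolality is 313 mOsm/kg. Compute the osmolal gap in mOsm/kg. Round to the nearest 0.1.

7.4 mOsm/kg

Calculated osmolality = 2·Na + glucose + BUN/2.8
= 2·137 + 5.9 + 72/2.8
= 274 + 5.90 + 25.71
= 305.61 mOsm/kg ≈ 305.6 mOsm/kg
Osmolar gap = measured − calculated = 313 − 305.6 = 7.4 mOsm/kg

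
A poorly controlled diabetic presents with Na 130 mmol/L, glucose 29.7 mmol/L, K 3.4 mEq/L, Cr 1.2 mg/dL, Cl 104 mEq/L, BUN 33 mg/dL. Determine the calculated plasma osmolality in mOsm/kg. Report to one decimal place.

Calculated osmolality = 2·Na + glucose + BUN/2.8
= 2·130 + 29.7 + 33/2.8
= 260 + 29.70 + 11.79
= 301.49 mOsm/kg

301.5 mOsm/kg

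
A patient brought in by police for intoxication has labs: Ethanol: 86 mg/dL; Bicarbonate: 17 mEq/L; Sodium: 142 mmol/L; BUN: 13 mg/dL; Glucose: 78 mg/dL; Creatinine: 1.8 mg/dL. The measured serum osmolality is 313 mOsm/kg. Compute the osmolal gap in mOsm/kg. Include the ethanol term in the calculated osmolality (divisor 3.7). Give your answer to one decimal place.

Calculated osmolality = 2·Na + glucose/18 + BUN/2.8 + ethanol/3.7
= 2·142 + 78/18 + 13/2.8 + 86/3.7
= 284 + 4.33 + 4.64 + 23.24
= 316.21 mOsm/kg ≈ 316.2 mOsm/kg
Osmolar gap = measured − calculated = 313 − 316.2 = -3.2 mOsm/kg

-3.2 mOsm/kg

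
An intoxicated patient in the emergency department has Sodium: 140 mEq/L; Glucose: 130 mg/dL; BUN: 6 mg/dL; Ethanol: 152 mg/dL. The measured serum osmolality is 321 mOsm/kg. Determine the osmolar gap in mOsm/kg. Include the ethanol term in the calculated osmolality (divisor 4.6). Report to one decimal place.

Calculated osmolality = 2·Na + glucose/18 + BUN/2.8 + ethanol/4.6
= 2·140 + 130/18 + 6/2.8 + 152/4.6
= 280 + 7.22 + 2.14 + 33.04
= 322.4 mOsm/kg ≈ 322.4 mOsm/kg
Osmolar gap = measured − calculated = 321 − 322.4 = -1.4 mOsm/kg

-1.4 mOsm/kg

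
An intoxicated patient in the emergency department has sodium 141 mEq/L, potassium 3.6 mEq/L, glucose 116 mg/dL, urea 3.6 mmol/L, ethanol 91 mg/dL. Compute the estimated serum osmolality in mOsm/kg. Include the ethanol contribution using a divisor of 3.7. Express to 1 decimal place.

316.6 mOsm/kg

Calculated osmolality = 2·Na + glucose/18 + urea + ethanol/3.7
= 2·141 + 116/18 + 3.6 + 91/3.7
= 282 + 6.44 + 3.60 + 24.59
= 316.63 mOsm/kg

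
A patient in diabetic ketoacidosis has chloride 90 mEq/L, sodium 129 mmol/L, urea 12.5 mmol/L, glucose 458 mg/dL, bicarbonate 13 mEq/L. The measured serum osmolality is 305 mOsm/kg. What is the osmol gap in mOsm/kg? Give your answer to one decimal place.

Calculated osmolality = 2·Na + glucose/18 + urea
= 2·129 + 458/18 + 12.5
= 258 + 25.44 + 12.50
= 295.94 mOsm/kg ≈ 295.9 mOsm/kg
Osmolar gap = measured − calculated = 305 − 295.9 = 9.1 mOsm/kg

9.1 mOsm/kg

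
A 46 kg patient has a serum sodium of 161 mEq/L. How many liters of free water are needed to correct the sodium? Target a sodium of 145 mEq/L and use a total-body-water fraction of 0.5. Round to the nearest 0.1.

2.5 L

TBW = 0.5 · 46 = 23 L
Free water deficit = TBW · (Na/145 − 1)
= 23 · (161/145 − 1)
= 23 · 0.1103
= 2.54 L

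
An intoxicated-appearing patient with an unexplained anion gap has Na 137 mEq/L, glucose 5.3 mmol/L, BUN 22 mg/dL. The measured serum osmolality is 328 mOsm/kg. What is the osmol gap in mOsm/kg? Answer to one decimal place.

Calculated osmolality = 2·Na + glucose + BUN/2.8
= 2·137 + 5.3 + 22/2.8
= 274 + 5.30 + 7.86
= 287.16 mOsm/kg ≈ 287.2 mOsm/kg
Osmolar gap = measured − calculated = 328 − 287.2 = 40.8 mOsm/kg

40.8 mOsm/kg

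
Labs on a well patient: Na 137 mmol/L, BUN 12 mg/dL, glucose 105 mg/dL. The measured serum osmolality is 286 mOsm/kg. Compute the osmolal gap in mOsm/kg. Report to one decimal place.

1.9 mOsm/kg

Calculated osmolality = 2·Na + glucose/18 + BUN/2.8
= 2·137 + 105/18 + 12/2.8
= 274 + 5.83 + 4.29
= 284.12 mOsm/kg ≈ 284.1 mOsm/kg
Osmolar gap = measured − calculated = 286 − 284.1 = 1.9 mOsm/kg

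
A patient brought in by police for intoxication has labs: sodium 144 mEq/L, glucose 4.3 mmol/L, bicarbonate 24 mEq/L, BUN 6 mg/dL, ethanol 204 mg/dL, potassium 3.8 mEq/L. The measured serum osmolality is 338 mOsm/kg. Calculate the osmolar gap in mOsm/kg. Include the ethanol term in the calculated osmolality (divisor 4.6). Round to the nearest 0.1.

-0.8 mOsm/kg

Calculated osmolality = 2·Na + glucose + BUN/2.8 + ethanol/4.6
= 2·144 + 4.3 + 6/2.8 + 204/4.6
= 288 + 4.30 + 2.14 + 44.35
= 338.79 mOsm/kg ≈ 338.8 mOsm/kg
Osmolar gap = measured − calculated = 338 − 338.8 = -0.8 mOsm/kg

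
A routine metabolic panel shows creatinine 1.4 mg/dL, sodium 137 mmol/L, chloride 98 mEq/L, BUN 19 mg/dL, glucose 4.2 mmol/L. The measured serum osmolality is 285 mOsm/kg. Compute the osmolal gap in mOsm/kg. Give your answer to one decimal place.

Calculated osmolality = 2·Na + glucose + BUN/2.8
= 2·137 + 4.2 + 19/2.8
= 274 + 4.20 + 6.79
= 284.99 mOsm/kg ≈ 285.0 mOsm/kg
Osmolar gap = measured − calculated = 285 − 285.0 = 0.0 mOsm/kg

0.0 mOsm/kg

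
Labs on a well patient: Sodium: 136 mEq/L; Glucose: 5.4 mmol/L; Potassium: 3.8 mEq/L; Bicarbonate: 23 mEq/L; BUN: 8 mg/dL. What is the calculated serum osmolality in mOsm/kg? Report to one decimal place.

280.3 mOsm/kg

Calculated osmolality = 2·Na + glucose + BUN/2.8
= 2·136 + 5.4 + 8/2.8
= 272 + 5.40 + 2.86
= 280.26 mOsm/kg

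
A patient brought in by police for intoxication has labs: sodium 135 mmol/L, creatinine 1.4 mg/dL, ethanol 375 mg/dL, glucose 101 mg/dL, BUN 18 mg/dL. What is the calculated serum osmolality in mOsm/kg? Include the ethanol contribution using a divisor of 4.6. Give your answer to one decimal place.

363.6 mOsm/kg

Calculated osmolality = 2·Na + glucose/18 + BUN/2.8 + ethanol/4.6
= 2·135 + 101/18 + 18/2.8 + 375/4.6
= 270 + 5.61 + 6.43 + 81.52
= 363.56 mOsm/kg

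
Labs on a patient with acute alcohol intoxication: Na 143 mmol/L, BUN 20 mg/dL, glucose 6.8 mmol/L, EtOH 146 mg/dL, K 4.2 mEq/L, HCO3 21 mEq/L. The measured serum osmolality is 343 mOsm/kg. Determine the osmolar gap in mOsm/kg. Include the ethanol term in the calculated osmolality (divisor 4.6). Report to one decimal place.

11.3 mOsm/kg

Calculated osmolality = 2·Na + glucose + BUN/2.8 + ethanol/4.6
= 2·143 + 6.8 + 20/2.8 + 146/4.6
= 286 + 6.80 + 7.14 + 31.74
= 331.68 mOsm/kg ≈ 331.7 mOsm/kg
Osmolar gap = measured − calculated = 343 − 331.7 = 11.3 mOsm/kg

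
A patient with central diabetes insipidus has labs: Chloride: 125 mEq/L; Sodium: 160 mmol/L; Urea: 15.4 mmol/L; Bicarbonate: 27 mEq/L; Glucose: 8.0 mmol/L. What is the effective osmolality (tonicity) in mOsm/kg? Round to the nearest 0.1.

328.0 mOsm/kg

Effective osmolality excludes urea (freely permeant across cell membranes):
2·Na + glucose
= 2·160 + 8
= 320 + 8
= 328 mOsm/kg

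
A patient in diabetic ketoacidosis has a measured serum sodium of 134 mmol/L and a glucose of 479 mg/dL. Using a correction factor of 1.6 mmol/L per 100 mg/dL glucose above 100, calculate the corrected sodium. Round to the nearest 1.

140 mmol/L

Corrected Na = measured Na + 1.6 · (glucose − 100)/100
= 134 + 1.6 · (479 − 100)/100
= 134 + 6.1
= 140.1 mmol/L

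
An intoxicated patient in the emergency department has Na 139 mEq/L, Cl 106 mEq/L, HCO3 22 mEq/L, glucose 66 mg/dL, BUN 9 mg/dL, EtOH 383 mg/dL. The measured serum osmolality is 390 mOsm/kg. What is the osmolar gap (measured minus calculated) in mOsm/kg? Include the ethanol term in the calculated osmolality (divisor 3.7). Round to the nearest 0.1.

Calculated osmolality = 2·Na + glucose/18 + BUN/2.8 + ethanol/3.7
= 2·139 + 66/18 + 9/2.8 + 383/3.7
= 278 + 3.67 + 3.21 + 103.51
= 388.39 mOsm/kg ≈ 388.4 mOsm/kg
Osmolar gap = measured − calculated = 390 − 388.4 = 1.6 mOsm/kg

1.6 mOsm/kg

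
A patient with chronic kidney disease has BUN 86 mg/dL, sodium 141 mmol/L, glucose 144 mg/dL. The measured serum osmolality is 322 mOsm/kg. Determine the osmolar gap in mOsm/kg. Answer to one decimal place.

Calculated osmolality = 2·Na + glucose/18 + BUN/2.8
= 2·141 + 144/18 + 86/2.8
= 282 + 8 + 30.71
= 320.71 mOsm/kg ≈ 320.7 mOsm/kg
Osmolar gap = measured − calculated = 322 − 320.7 = 1.3 mOsm/kg

1.3 mOsm/kg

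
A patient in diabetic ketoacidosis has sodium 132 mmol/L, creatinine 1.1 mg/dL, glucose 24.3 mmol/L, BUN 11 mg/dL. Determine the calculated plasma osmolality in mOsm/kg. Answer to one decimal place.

292.2 mOsm/kg

Calculated osmolality = 2·Na + glucose + BUN/2.8
= 2·132 + 24.3 + 11/2.8
= 264 + 24.30 + 3.93
= 292.23 mOsm/kg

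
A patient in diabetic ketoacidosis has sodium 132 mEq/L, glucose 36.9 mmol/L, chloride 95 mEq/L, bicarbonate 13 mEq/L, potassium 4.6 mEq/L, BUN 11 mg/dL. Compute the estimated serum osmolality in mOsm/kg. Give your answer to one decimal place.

304.8 mOsm/kg

Calculated osmolality = 2·Na + glucose + BUN/2.8
= 2·132 + 36.9 + 11/2.8
= 264 + 36.90 + 3.93
= 304.83 mOsm/kg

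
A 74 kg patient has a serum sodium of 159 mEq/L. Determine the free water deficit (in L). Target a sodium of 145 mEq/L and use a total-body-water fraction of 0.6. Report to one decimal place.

4.3 L

TBW = 0.6 · 74 = 44.4 L
Free water deficit = TBW · (Na/145 − 1)
= 44.4 · (159/145 − 1)
= 44.4 · 0.0966
= 4.29 L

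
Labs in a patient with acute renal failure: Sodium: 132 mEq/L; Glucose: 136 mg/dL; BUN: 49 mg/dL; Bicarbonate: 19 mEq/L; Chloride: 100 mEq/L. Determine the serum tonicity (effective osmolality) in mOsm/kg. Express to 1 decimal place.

271.6 mOsm/kg

Effective osmolality excludes urea (freely permeant across cell membranes):
2·Na + glucose/18
= 2·132 + 136/18
= 264 + 7.56
= 271.56 mOsm/kg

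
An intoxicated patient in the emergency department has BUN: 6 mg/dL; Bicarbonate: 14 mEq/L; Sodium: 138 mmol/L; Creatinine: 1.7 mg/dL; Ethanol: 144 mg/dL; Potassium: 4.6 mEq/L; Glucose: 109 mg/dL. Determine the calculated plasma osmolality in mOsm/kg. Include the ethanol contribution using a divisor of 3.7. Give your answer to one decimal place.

Calculated osmolality = 2·Na + glucose/18 + BUN/2.8 + ethanol/3.7
= 2·138 + 109/18 + 6/2.8 + 144/3.7
= 276 + 6.06 + 2.14 + 38.92
= 323.12 mOsm/kg

323.1 mOsm/kg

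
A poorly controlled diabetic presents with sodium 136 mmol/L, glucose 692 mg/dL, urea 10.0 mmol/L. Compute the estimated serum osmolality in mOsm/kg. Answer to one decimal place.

Calculated osmolality = 2·Na + glucose/18 + urea
= 2·136 + 692/18 + 10
= 272 + 38.44 + 10
= 320.44 mOsm/kg

320.4 mOsm/kg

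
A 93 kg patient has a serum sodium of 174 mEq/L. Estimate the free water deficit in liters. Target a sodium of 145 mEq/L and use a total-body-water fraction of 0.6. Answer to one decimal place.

TBW = 0.6 · 93 = 55.8 L
Free water deficit = TBW · (Na/145 − 1)
= 55.8 · (174/145 − 1)
= 55.8 · 0.2
= 11.16 L

11.2 L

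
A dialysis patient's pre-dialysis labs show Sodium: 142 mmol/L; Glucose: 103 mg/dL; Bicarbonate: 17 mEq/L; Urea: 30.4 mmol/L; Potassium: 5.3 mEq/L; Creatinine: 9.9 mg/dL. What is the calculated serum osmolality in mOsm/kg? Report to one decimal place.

Calculated osmolality = 2·Na + glucose/18 + urea
= 2·142 + 103/18 + 30.4
= 284 + 5.72 + 30.40
= 320.12 mOsm/kg

320.1 mOsm/kg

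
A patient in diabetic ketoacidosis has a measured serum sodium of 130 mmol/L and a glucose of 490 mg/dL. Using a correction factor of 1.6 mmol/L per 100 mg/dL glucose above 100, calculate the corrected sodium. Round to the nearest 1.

136 mmol/L

Corrected Na = measured Na + 1.6 · (glucose − 100)/100
= 130 + 1.6 · (490 − 100)/100
= 130 + 6.2
= 136.2 mmol/L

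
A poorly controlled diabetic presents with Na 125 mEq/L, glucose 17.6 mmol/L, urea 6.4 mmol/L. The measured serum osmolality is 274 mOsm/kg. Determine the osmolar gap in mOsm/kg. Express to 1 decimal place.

0.0 mOsm/kg

Calculated osmolality = 2·Na + glucose + urea
= 2·125 + 17.6 + 6.4
= 250 + 17.60 + 6.40
= 274 mOsm/kg ≈ 274.0 mOsm/kg
Osmolar gap = measured − calculated = 274 − 274.0 = 0.0 mOsm/kg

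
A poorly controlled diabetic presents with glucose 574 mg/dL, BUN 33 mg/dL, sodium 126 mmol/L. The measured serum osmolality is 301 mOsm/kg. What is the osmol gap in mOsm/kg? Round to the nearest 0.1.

Calculated osmolality = 2·Na + glucose/18 + BUN/2.8
= 2·126 + 574/18 + 33/2.8
= 252 + 31.89 + 11.79
= 295.68 mOsm/kg ≈ 295.7 mOsm/kg
Osmolar gap = measured − calculated = 301 − 295.7 = 5.3 mOsm/kg

5.3 mOsm/kg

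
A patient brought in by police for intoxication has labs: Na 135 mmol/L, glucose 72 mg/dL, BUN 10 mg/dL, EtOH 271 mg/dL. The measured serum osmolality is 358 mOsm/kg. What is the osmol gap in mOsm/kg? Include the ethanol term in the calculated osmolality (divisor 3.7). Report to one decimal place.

Calculated osmolality = 2·Na + glucose/18 + BUN/2.8 + ethanol/3.7
= 2·135 + 72/18 + 10/2.8 + 271/3.7
= 270 + 4 + 3.57 + 73.24
= 350.81 mOsm/kg ≈ 350.8 mOsm/kg
Osmolar gap = measured − calculated = 358 − 350.8 = 7.2 mOsm/kg

7.2 mOsm/kg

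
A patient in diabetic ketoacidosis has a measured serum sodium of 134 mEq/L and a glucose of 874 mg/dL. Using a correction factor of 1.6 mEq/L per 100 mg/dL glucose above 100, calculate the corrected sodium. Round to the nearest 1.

146 mEq/L

Corrected Na = measured Na + 1.6 · (glucose − 100)/100
= 134 + 1.6 · (874 − 100)/100
= 134 + 12.4
= 146.4 mEq/L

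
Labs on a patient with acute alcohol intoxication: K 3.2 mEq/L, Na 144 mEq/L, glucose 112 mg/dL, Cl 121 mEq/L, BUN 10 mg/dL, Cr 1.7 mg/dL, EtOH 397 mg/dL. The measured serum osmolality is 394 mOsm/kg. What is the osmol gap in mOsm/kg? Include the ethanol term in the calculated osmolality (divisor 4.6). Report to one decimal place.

9.9 mOsm/kg

Calculated osmolality = 2·Na + glucose/18 + BUN/2.8 + ethanol/4.6
= 2·144 + 112/18 + 10/2.8 + 397/4.6
= 288 + 6.22 + 3.57 + 86.30
= 384.09 mOsm/kg ≈ 384.1 mOsm/kg
Osmolar gap = measured − calculated = 394 − 384.1 = 9.9 mOsm/kg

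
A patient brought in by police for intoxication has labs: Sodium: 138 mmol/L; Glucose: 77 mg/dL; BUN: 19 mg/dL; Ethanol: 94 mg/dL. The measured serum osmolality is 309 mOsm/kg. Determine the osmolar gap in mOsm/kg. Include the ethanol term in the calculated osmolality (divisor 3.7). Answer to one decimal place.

Calculated osmolality = 2·Na + glucose/18 + BUN/2.8 + ethanol/3.7
= 2·138 + 77/18 + 19/2.8 + 94/3.7
= 276 + 4.28 + 6.79 + 25.41
= 312.48 mOsm/kg ≈ 312.5 mOsm/kg
Osmolar gap = measured − calculated = 309 − 312.5 = -3.5 mOsm/kg

-3.5 mOsm/kg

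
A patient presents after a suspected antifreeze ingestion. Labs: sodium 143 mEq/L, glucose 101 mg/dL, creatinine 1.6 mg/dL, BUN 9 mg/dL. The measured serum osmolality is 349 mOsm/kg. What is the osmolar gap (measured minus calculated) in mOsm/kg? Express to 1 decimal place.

Calculated osmolality = 2·Na + glucose/18 + BUN/2.8
= 2·143 + 101/18 + 9/2.8
= 286 + 5.61 + 3.21
= 294.82 mOsm/kg ≈ 294.8 mOsm/kg
Osmolar gap = measured − calculated = 349 − 294.8 = 54.2 mOsm/kg

54.2 mOsm/kg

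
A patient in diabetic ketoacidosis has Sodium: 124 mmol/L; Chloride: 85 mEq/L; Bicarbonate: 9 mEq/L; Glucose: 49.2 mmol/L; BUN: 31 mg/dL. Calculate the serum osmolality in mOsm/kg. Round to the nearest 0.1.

308.3 mOsm/kg

Calculated osmolality = 2·Na + glucose + BUN/2.8
= 2·124 + 49.2 + 31/2.8
= 248 + 49.20 + 11.07
= 308.27 mOsm/kg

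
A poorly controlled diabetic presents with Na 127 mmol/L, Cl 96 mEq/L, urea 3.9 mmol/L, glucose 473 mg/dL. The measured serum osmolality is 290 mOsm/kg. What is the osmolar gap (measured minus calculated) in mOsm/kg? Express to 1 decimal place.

Calculated osmolality = 2·Na + glucose/18 + urea
= 2·127 + 473/18 + 3.9
= 254 + 26.28 + 3.90
= 284.18 mOsm/kg ≈ 284.2 mOsm/kg
Osmolar gap = measured − calculated = 290 − 284.2 = 5.8 mOsm/kg

5.8 mOsm/kg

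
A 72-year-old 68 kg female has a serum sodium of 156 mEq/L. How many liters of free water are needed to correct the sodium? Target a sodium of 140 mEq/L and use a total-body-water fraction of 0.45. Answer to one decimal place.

3.5 L

TBW = 0.45 · 68 = 30.6 L
Free water deficit = TBW · (Na/140 − 1)
= 30.6 · (156/140 − 1)
= 30.6 · 0.1143
= 3.5 L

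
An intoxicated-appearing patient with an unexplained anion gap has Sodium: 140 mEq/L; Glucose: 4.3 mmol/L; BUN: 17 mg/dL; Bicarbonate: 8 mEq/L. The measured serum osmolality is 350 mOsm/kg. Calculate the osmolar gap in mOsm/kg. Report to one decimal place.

59.6 mOsm/kg

Calculated osmolality = 2·Na + glucose + BUN/2.8
= 2·140 + 4.3 + 17/2.8
= 280 + 4.30 + 6.07
= 290.37 mOsm/kg ≈ 290.4 mOsm/kg
Osmolar gap = measured − calculated = 350 − 290.4 = 59.6 mOsm/kg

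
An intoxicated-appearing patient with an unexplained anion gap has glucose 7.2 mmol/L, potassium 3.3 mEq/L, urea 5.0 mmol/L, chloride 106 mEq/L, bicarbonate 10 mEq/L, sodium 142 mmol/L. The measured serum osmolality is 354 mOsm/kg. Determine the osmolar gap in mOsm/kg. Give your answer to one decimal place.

57.8 mOsm/kg

Calculated osmolality = 2·Na + glucose + urea
= 2·142 + 7.2 + 5
= 284 + 7.20 + 5
= 296.2 mOsm/kg ≈ 296.2 mOsm/kg
Osmolar gap = measured − calculated = 354 − 296.2 = 57.8 mOsm/kg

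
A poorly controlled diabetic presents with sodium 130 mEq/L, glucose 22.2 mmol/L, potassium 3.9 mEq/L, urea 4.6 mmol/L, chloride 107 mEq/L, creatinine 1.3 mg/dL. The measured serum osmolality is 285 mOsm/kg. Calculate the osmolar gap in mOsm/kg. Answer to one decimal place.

-1.8 mOsm/kg

Calculated osmolality = 2·Na + glucose + urea
= 2·130 + 22.2 + 4.6
= 260 + 22.20 + 4.60
= 286.8 mOsm/kg ≈ 286.8 mOsm/kg
Osmolar gap = measured − calculated = 285 − 286.8 = -1.8 mOsm/kg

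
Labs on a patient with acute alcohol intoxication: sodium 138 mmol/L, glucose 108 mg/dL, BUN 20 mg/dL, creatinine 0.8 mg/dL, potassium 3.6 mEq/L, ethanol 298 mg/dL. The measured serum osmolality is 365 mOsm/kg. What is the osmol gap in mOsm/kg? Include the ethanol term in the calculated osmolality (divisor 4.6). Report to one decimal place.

11.1 mOsm/kg

Calculated osmolality = 2·Na + glucose/18 + BUN/2.8 + ethanol/4.6
= 2·138 + 108/18 + 20/2.8 + 298/4.6
= 276 + 6 + 7.14 + 64.78
= 353.92 mOsm/kg ≈ 353.9 mOsm/kg
Osmolar gap = measured − calculated = 365 − 353.9 = 11.1 mOsm/kg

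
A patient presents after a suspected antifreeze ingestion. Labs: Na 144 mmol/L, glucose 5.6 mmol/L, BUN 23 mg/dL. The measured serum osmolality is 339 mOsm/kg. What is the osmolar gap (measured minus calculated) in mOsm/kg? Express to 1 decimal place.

Calculated osmolality = 2·Na + glucose + BUN/2.8
= 2·144 + 5.6 + 23/2.8
= 288 + 5.60 + 8.21
= 301.81 mOsm/kg ≈ 301.8 mOsm/kg
Osmolar gap = measured − calculated = 339 − 301.8 = 37.2 mOsm/kg

37.2 mOsm/kg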